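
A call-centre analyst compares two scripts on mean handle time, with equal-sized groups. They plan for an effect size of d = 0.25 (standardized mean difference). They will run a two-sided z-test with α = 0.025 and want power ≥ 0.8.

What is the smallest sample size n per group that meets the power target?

For power 0.8 need Φ(δ − z_{0.0125}) = 0.8, so δ = z_{0.0125} + z_{0.20} = 2.241 + 0.842 = 3.083.
(Ignoring the negligible lower-tail rejection probability gives the usual closed-form inversion.)
δ = d·√(n/2) ⇒ n = 2(δ/d)² = 2 × (3.083 / 0.25)² = 304.16.
Rounding up, n = 305 per group.

n = 305 per group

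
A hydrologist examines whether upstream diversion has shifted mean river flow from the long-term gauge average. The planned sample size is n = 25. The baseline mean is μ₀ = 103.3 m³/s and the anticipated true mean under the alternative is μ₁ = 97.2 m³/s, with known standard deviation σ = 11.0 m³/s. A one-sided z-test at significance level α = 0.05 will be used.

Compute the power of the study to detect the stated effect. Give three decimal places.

Power ≈ 0.870

Standardized effect: d = |μ₁ − μ₀| / σ = |97.2 − 103.3| / 11.0 = 0.5545
Noncentrality parameter: δ = d·√n = 0.5545 × √25 = 2.7727
One-sided α = 0.05 → critical value z_{0.05} = 1.645.
Power = Φ(δ − 1.645) = Φ(1.128) = 0.8703.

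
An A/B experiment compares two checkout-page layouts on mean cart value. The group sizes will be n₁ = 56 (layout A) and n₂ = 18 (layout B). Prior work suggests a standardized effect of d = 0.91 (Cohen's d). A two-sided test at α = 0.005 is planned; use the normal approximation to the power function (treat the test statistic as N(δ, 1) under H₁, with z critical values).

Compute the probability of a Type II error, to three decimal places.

β ≈ 0.291

Noncentrality parameter: δ = d / √(1/n₁ + 1/n₂) = 0.91 / √(1/56 + 1/18) = 3.3586
Critical value for a two-sided test at α = 0.005: z_{α/2} = 2.807.
Power = Φ(δ − 2.807) + Φ(−δ − 2.807) = Φ(0.552) + Φ(-6.166) = 0.7094 + 0.0000 = 0.7094.
Type II error: β = 1 − power = 1 − 0.7094 = 0.2906.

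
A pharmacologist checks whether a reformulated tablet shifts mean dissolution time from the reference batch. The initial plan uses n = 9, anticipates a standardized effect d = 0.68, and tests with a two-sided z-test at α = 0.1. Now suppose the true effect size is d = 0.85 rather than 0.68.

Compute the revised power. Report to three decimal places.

With d = 0.85: δ = d·√n = 0.85 × √9 = 2.5500. Critical value z_{0.05} = 1.645.
Revised power = Φ(δ − 1.645) + Φ(−δ − 1.645) = Φ(0.905) + Φ(-4.195) = 0.8173 + 0.0000 = 0.8173.

Power ≈ 0.817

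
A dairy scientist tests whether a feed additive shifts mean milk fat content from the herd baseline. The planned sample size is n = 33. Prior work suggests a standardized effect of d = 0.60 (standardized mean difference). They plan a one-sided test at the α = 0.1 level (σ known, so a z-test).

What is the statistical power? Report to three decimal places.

Power ≈ 0.985

Noncentrality parameter: δ = d·√n = 0.60 × √33 = 3.4467
One-sided α = 0.1 → critical value z_{0.1} = 1.282.
Power = P(Z > 1.282 − δ) = Φ(2.165) = 0.9848.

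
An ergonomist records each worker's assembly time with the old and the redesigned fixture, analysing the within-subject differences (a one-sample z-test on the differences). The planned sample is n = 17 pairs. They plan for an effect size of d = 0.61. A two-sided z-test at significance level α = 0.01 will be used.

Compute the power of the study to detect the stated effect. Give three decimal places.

Power ≈ 0.476

Noncentrality parameter: δ = d·√n = 0.61 × √17 = 2.5151
Critical value for a two-sided test at α = 0.01: z_{α/2} = 2.576.
Power = Φ(δ − 2.576) + Φ(−δ − 2.576) = Φ(-0.061) + Φ(-5.091) = 0.4758 + 0.0000 = 0.4758.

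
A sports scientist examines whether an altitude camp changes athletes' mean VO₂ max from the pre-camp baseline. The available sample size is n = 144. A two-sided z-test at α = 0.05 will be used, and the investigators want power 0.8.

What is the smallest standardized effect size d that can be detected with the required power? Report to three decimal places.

Need Φ(δ − 1.960) = 0.8, so δ = 1.960 + 0.842 = 2.802.
(The second rejection-region term Φ(−δ − z_{α/2}) is negligible and dropped.)
δ = d·√n ⇒ d = δ/√n = 2.802/√144 = 0.2335.

d ≈ 0.233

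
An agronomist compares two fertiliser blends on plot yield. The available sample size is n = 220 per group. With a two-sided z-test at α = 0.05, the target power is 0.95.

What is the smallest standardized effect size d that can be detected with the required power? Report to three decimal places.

Need Φ(δ − 1.960) = 0.95, so δ = 1.960 + 1.645 = 3.605.
(Lower-tail contribution to power is negligible for δ > 0.)
δ = d·√(n/2) ⇒ d = δ/√(n/2) = 3.605/√(220/2) = 0.3437.

d ≈ 0.344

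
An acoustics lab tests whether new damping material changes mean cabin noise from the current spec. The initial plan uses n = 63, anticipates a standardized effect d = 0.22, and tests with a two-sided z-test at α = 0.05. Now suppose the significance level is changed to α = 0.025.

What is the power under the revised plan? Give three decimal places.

Power ≈ 0.310

δ = d·√n = 0.22 × √63 = 1.7462 (unchanged). New critical value: z_{0.0125} = 2.241.
Revised power = Φ(δ − 2.241) + Φ(−δ − 2.241) = Φ(-0.495) + Φ(-3.988) = 0.3102 + 0.0000 = 0.3103.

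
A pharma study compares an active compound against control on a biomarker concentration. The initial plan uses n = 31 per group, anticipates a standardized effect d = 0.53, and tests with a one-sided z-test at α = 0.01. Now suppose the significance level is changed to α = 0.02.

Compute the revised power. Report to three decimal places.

δ = d·√(n/2) = 0.53 × √(31/2) = 2.0866 (unchanged). New critical value: z_{0.02} = 2.054.
Revised power = P(Z > 2.054 − δ) = Φ(0.033) = 0.5131.

Power ≈ 0.513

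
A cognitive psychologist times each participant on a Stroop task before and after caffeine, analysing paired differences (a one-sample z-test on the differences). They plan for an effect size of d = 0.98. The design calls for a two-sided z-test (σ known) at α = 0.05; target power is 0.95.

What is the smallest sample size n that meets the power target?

For power 0.95 need Φ(δ − z_{0.025}) = 0.95, so δ = z_{0.025} + z_{0.05} = 1.960 + 1.645 = 3.605.
(For δ > 0 the lower-tail rejection region contributes negligibly to power, so the one-term inversion is standard.)
δ = d·√n ⇒ n = (δ/d)² = (3.605 / 0.98)² = 13.53.
Round up to the next whole unit.

n = 14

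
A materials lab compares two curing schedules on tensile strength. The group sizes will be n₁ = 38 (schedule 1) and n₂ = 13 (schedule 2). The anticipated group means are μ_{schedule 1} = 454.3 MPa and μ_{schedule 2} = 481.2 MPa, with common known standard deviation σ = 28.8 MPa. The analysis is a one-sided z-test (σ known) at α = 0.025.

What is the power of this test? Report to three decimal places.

Standardized effect: d = |μ_{schedule 1} − μ_{schedule 2}| / σ = |454.3 − 481.2| / 28.8 = 0.9340
Noncentrality parameter: δ = d / √(1/n₁ + 1/n₂) = 0.9340 / √(1/38 + 1/13) = 2.9070
One-sided α = 0.025 → critical value z_{0.025} = 1.960.
Power = P(Z > 1.960 − δ) = Φ(0.947) = 0.8282.

Power ≈ 0.828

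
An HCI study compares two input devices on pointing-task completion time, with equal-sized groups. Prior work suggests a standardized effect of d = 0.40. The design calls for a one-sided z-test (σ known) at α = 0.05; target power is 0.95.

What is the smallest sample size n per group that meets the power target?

n = 136 per group

For power 0.95 need Φ(δ − z_{0.05}) = 0.95, so δ = z_{0.05} + z_{0.05} = 1.645 + 1.645 = 3.290.
δ = d·√(n/2) ⇒ n = 2(δ/d)² = 2 × (3.290 / 0.40)² = 135.28.
Round up to the next whole unit.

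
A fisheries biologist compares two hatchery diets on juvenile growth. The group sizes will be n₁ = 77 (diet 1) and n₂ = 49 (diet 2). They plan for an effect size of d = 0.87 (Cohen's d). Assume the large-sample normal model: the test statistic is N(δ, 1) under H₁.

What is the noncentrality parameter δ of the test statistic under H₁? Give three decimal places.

The noncentrality parameter scales effect size by the design's sample-size factor: δ = d / √(1/n₁ + 1/n₂) = 0.87 / √(1/77 + 1/49) = 4.7608

δ ≈ 4.761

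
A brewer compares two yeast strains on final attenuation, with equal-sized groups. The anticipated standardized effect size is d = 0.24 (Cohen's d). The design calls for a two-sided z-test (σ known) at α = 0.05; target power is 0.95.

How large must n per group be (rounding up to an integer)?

n = 452 per group

For power 0.95 need Φ(δ − z_{0.025}) = 0.95, so δ = z_{0.025} + z_{0.05} = 1.960 + 1.645 = 3.605.
(For δ > 0 the lower-tail rejection region contributes negligibly to power, so the one-term inversion is standard.)
δ = d·√(n/2) ⇒ n = 2(δ/d)² = 2 × (3.605 / 0.24)² = 451.21.
Round up to the next whole unit.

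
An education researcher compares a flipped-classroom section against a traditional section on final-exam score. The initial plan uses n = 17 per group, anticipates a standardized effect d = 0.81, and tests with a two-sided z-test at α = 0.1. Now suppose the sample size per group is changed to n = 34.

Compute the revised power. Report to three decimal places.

With n = 34 per group: δ = d·√(n/2) = 0.81 × √(34/2) = 3.3397. Critical value z_{0.05} = 1.645.
Revised power = Φ(δ − 1.645) + Φ(−δ − 1.645) = Φ(1.695) + Φ(-4.985) = 0.9549 + 0.0000 = 0.9549.

Power ≈ 0.955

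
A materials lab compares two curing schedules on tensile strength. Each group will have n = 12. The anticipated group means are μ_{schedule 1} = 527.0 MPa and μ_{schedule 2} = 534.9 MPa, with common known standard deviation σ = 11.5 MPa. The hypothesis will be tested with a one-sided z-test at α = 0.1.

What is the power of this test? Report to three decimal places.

Standardized effect: d = |μ_{schedule 1} − μ_{schedule 2}| / σ = |527.0 − 534.9| / 11.5 = 0.6870
Noncentrality parameter: δ = d·√(n/2) = 0.6870 × √(12/2) = 1.6827
Critical value for a one-sided test at α = 0.1: z_α = 1.282.
Power = Φ(δ − 1.282) = Φ(0.401) = 0.6558.

Power ≈ 0.656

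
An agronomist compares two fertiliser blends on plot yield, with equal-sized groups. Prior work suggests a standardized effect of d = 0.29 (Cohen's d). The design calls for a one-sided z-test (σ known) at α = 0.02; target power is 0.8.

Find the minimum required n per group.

n = 200 per group

Set Φ(δ − 2.054) = 0.8; then δ − 2.054 = Φ⁻¹(0.8) = 0.842, giving δ = 2.895.
δ = d·√(n/2) ⇒ n = 2(δ/d)² = 2 × (2.895 / 0.29)² = 199.36.
Round up to the next whole unit.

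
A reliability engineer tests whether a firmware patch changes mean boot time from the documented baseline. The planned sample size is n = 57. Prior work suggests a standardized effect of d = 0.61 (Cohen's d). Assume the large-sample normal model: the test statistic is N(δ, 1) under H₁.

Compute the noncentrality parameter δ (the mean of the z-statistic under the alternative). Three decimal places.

δ ≈ 4.605

δ = d·√n = 0.61 × √57 = 4.6054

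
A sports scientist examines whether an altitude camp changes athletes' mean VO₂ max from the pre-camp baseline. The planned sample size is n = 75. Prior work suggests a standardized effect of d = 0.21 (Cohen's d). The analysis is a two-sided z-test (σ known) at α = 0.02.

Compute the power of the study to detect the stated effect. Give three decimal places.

Power ≈ 0.306

Noncentrality parameter: δ = d·√n = 0.21 × √75 = 1.8187
Two-sided α = 0.02 → critical value z_{0.01} = 2.326.
Power = Φ(δ − 2.326) + Φ(−δ − 2.326) = Φ(-0.508) + Φ(-4.145) = 0.3058 + 0.0000 = 0.3059.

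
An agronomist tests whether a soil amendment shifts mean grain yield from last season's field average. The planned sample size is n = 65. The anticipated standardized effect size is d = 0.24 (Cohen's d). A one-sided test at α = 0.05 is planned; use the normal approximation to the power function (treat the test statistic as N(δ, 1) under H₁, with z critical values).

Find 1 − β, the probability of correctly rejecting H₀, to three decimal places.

Power ≈ 0.614

Noncentrality parameter: δ = d·√n = 0.24 × √65 = 1.9349
Critical value for a one-sided test at α = 0.05: z_α = 1.645.
Power = Φ(δ − 1.645) = Φ(0.290) = 0.6141.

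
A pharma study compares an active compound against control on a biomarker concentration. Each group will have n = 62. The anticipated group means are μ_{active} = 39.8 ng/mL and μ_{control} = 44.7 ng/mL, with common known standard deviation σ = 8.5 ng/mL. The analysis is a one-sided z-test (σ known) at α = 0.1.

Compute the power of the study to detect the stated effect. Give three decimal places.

Standardized effect: d = |μ_{active} − μ_{control}| / σ = |39.8 − 44.7| / 8.5 = 0.5765
Noncentrality parameter: δ = d·√(n/2) = 0.5765 × √(62/2) = 3.2097
One-sided α = 0.1 → critical value z_{0.1} = 1.282.
Power = P(Z > 1.282 − δ) = Φ(1.928) = 0.9731.

Power ≈ 0.973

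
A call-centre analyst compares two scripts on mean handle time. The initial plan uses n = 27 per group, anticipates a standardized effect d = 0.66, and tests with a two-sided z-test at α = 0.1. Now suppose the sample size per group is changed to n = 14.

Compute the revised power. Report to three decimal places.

With n = 14 per group: δ = d·√(n/2) = 0.66 × √(14/2) = 1.7462. Critical value z_{0.05} = 1.645.
Revised power = Φ(δ − 1.645) + Φ(−δ − 1.645) = Φ(0.101) + Φ(-3.391) = 0.5404 + 0.0003 = 0.5407.

Power ≈ 0.541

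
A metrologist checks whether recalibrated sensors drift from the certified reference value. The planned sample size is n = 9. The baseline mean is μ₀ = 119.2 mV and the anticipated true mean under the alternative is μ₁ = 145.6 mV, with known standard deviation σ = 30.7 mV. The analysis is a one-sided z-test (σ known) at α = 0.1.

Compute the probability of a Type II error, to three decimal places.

β ≈ 0.097

Standardized effect: d = |μ₁ − μ₀| / σ = |145.6 − 119.2| / 30.7 = 0.8599
Noncentrality parameter: δ = d·√n = 0.8599 × √9 = 2.5798
One-sided α = 0.1 → critical value z_{0.1} = 1.282.
Power = Φ(δ − 1.282) = Φ(1.298) = 0.9029.
Type II error: β = 1 − power = 1 − 0.9029 = 0.0971.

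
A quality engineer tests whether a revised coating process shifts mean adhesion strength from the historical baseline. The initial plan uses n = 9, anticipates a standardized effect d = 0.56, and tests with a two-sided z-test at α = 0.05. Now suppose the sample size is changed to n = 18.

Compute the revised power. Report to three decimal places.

Power ≈ 0.661

With n = 18: δ = d·√n = 0.56 × √18 = 2.3759. Critical value z_{0.025} = 1.960.
Revised power = Φ(δ − 1.960) + Φ(−δ − 1.960) = Φ(0.416) + Φ(-4.336) = 0.6613 + 0.0000 = 0.6613.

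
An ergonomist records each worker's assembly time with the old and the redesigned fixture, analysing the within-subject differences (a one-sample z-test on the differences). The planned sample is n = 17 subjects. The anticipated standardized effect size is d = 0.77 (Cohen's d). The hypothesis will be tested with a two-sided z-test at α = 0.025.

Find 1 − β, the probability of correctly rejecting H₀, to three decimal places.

Noncentrality parameter: δ = d·√n = 0.77 × √17 = 3.1748
Critical value for a two-sided test at α = 0.025: z_{α/2} = 2.241.
Power = Φ(δ − 2.241) + Φ(−δ − 2.241) = Φ(0.933) + Φ(-5.416) = 0.8247 + 0.0000 = 0.8247.

Power ≈ 0.825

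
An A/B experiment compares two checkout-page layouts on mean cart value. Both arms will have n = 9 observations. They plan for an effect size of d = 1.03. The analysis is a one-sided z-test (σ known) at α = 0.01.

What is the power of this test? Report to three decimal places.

Noncentrality parameter: λ = d·√(n/2) = 1.03 × √(9/2) = 2.1850
Critical value for a one-sided test at α = 0.01: z_α = 2.326.
Power = P(Z > 2.326 − λ) = Φ(-0.141) = 0.4438.

Power ≈ 0.444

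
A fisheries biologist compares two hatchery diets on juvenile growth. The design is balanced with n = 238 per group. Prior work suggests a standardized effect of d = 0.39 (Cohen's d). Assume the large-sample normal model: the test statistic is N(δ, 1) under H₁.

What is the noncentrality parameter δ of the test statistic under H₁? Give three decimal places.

δ ≈ 4.254

The noncentrality parameter scales effect size by the design's sample-size factor: δ = d·√(n/2) = 0.39 × √(238/2) = 4.2544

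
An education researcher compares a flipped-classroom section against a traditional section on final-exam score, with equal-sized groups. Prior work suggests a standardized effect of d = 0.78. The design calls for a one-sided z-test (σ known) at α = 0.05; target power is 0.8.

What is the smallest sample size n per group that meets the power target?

n = 21 per group

Set Φ(δ − 1.645) = 0.8; then δ − 1.645 = Φ⁻¹(0.8) = 0.842, giving δ = 2.486.
δ = d·√(n/2) ⇒ n = 2(δ/d)² = 2 × (2.486 / 0.78)² = 20.32.
Round up to the next whole unit.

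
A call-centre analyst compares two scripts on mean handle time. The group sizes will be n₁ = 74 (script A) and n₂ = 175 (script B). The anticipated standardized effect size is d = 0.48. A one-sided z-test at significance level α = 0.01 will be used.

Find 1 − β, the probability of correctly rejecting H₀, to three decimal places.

Power ≈ 0.872

Noncentrality parameter: δ = d / √(1/n₁ + 1/n₂) = 0.48 / √(1/74 + 1/175) = 3.4616
One-sided α = 0.01 → critical value z_{0.01} = 2.326.
Power = P(Z > 2.326 − δ) = Φ(1.135) = 0.8719.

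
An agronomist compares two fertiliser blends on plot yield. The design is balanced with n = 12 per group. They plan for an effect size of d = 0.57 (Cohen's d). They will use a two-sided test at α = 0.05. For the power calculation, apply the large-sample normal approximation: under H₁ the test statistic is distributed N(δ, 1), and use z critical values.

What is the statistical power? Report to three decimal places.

Noncentrality parameter: δ = d·√(n/2) = 0.57 × √(12/2) = 1.3962
Two-sided α = 0.05 → critical value z_{0.025} = 1.960.
Power = Φ(δ − 1.960) + Φ(−δ − 1.960) = Φ(-0.564) + Φ(-3.356) = 0.2865 + 0.0004 = 0.2869.

Power ≈ 0.287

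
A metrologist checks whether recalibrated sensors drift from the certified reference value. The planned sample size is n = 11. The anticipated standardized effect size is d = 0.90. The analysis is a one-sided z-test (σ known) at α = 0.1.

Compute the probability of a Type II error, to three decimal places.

β ≈ 0.044

Noncentrality parameter: δ = d·√n = 0.90 × √11 = 2.9850
Critical value for a one-sided test at α = 0.1: z_α = 1.282.
Power = Φ(δ − 1.282) = Φ(1.703) = 0.9558.
Type II error: β = 1 − power = 1 − 0.9558 = 0.0442.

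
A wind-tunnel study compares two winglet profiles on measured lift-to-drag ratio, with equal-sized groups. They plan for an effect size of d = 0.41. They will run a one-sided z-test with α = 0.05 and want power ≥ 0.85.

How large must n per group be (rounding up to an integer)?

Set Φ(δ − 1.645) = 0.85; then δ − 1.645 = Φ⁻¹(0.85) = 1.036, giving δ = 2.681.
δ = d·√(n/2) ⇒ n = 2(δ/d)² = 2 × (2.681 / 0.41)² = 85.54.
Rounding up, n = 86 per group.

n = 86 per group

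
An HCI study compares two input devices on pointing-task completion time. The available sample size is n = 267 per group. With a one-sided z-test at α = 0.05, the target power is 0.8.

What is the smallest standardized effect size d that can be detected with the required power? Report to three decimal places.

d ≈ 0.215

Need Φ(δ − 1.645) = 0.8, so δ = 1.645 + 0.842 = 2.486.
δ = d·√(n/2) ⇒ d = δ/√(n/2) = 2.486/√(267/2) = 0.2152.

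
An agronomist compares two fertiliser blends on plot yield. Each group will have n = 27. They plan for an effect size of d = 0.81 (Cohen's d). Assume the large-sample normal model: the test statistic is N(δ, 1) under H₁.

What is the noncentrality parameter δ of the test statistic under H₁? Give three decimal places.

δ ≈ 2.976

δ = d·√(n/2) = 0.81 × √(27/2) = 2.9761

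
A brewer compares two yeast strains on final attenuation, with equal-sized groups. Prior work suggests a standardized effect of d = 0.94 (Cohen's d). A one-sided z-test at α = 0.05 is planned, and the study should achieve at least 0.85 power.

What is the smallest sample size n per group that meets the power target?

Set Φ(δ − 1.645) = 0.85; then δ − 1.645 = Φ⁻¹(0.85) = 1.036, giving δ = 2.681.
δ = d·√(n/2) ⇒ n = 2(δ/d)² = 2 × (2.681 / 0.94)² = 16.27.
Round up to the next whole unit.

n = 17 per group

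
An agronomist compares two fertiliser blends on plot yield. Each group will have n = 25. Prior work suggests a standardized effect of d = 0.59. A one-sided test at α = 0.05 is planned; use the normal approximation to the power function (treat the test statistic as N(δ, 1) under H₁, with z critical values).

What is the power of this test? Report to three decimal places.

Noncentrality parameter: δ = d·√(n/2) = 0.59 × √(25/2) = 2.0860
Critical value for a one-sided test at α = 0.05: z_α = 1.645.
Power = P(Z > 1.645 − δ) = Φ(0.441) = 0.6704.

Power ≈ 0.670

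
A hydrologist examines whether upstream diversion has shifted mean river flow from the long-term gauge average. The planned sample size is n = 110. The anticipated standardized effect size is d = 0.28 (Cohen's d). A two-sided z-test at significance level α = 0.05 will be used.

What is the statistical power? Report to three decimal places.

Noncentrality parameter: δ = d·√n = 0.28 × √110 = 2.9367
Critical value for a two-sided test at α = 0.05: z_{α/2} = 1.960.
Power = Φ(δ − 1.960) + Φ(−δ − 1.960) = Φ(0.977) + Φ(-4.897) = 0.8356 + 0.0000 = 0.8356.

Power ≈ 0.836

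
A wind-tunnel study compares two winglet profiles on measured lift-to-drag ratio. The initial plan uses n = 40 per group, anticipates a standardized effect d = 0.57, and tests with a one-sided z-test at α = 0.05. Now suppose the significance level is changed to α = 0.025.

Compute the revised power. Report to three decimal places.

Power ≈ 0.722

δ = d·√(n/2) = 0.57 × √(40/2) = 2.5491 (unchanged). New critical value: z_{0.025} = 1.960.
Revised power = P(Z > 1.960 − δ) = Φ(0.589) = 0.7221.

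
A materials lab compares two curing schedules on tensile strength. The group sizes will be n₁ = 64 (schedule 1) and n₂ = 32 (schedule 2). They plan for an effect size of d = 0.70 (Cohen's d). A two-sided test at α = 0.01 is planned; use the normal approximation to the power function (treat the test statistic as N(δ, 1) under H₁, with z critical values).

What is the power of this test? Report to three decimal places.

Noncentrality parameter: δ = d / √(1/n₁ + 1/n₂) = 0.70 / √(1/64 + 1/32) = 3.2332
Critical value for a two-sided test at α = 0.01: z_{α/2} = 2.576.
Power = Φ(δ − 2.576) + Φ(−δ − 2.576) = Φ(0.657) + Φ(-5.809) = 0.7445 + 0.0000 = 0.7445.

Power ≈ 0.745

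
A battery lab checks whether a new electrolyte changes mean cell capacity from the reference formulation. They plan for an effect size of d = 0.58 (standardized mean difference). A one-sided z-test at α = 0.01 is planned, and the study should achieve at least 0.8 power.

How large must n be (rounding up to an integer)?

For power 0.8 need Φ(δ − z_{0.01}) = 0.8, so δ = z_{0.01} + z_{0.20} = 2.326 + 0.842 = 3.168.
δ = d·√n ⇒ n = (δ/d)² = (3.168 / 0.58)² = 29.83.
Rounding up, n = 30.

n = 30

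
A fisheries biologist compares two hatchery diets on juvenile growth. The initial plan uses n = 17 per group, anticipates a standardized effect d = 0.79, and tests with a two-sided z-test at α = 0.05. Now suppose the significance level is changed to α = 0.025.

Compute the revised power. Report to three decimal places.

δ = d·√(n/2) = 0.79 × √(17/2) = 2.3032 (unchanged). New critical value: z_{0.0125} = 2.241.
Revised power = Φ(δ − 2.241) + Φ(−δ − 2.241) = Φ(0.062) + Φ(-4.545) = 0.5246 + 0.0000 = 0.5247.

Power ≈ 0.525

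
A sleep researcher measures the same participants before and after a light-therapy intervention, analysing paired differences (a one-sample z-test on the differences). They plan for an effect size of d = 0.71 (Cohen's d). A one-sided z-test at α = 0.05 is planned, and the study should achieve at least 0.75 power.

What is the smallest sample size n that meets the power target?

n = 11

For power 0.75 need Φ(δ − z_{0.05}) = 0.75, so δ = z_{0.05} + z_{0.25} = 1.645 + 0.674 = 2.319.
δ = d·√n ⇒ n = (δ/d)² = (2.319 / 0.71)² = 10.67.
Rounding up, n = 11.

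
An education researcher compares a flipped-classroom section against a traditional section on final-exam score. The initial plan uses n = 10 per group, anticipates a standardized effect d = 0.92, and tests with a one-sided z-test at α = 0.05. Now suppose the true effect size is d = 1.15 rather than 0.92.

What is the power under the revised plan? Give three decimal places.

Power ≈ 0.823

With d = 1.15: δ = d·√(n/2) = 1.15 × √(10/2) = 2.5715. Critical value z_{0.05} = 1.645.
Revised power = P(Z > 1.645 − δ) = Φ(0.927) = 0.8229.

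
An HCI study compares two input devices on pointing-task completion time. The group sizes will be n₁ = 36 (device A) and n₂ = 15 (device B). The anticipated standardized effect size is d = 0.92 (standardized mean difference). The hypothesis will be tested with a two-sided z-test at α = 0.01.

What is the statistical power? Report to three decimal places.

Power ≈ 0.662

Noncentrality parameter: δ = d / √(1/n₁ + 1/n₂) = 0.92 / √(1/36 + 1/15) = 2.9936
Two-sided α = 0.01 → critical value z_{0.005} = 2.576.
Power = Φ(δ − 2.576) + Φ(−δ − 2.576) = Φ(0.418) + Φ(-5.569) = 0.6620 + 0.0000 = 0.6620.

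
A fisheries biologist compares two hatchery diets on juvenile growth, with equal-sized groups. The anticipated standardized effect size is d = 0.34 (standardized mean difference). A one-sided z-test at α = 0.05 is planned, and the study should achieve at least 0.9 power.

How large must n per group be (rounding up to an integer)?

For power 0.9 need Φ(δ − z_{0.05}) = 0.9, so δ = z_{0.05} + z_{0.10} = 1.645 + 1.282 = 2.926.
δ = d·√(n/2) ⇒ n = 2(δ/d)² = 2 × (2.926 / 0.34)² = 148.16.
Rounding up, n = 149 per group.

n = 149 per group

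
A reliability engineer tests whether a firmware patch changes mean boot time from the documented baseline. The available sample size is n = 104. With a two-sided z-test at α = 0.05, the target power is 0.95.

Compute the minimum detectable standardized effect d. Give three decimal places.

d ≈ 0.353

Required noncentrality: δ = z_{0.025} + z_{0.05} = 1.960 + 1.645 = 3.605.
(Lower-tail contribution to power is negligible for δ > 0.)
δ = d·√n ⇒ d = δ/√n = 3.605/√104 = 0.3535.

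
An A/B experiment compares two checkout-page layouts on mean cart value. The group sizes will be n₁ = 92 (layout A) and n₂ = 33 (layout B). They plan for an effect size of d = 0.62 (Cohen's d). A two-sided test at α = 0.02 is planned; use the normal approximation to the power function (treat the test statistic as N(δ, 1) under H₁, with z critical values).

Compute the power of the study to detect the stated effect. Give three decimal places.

Power ≈ 0.767

Noncentrality parameter: δ = d / √(1/n₁ + 1/n₂) = 0.62 / √(1/92 + 1/33) = 3.0555
Critical value for a two-sided test at α = 0.02: z_{α/2} = 2.326.
Power = Φ(δ − 2.326) + Φ(−δ − 2.326) = Φ(0.729) + Φ(-5.382) = 0.7671 + 0.0000 = 0.7671.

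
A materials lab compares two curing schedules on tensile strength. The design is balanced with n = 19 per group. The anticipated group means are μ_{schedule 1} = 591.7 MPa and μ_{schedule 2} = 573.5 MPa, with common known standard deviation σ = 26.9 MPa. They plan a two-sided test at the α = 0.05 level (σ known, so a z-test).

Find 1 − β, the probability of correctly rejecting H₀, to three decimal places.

Power ≈ 0.550

Standardized effect: d = |μ_{schedule 1} − μ_{schedule 2}| / σ = |591.7 − 573.5| / 26.9 = 0.6766
Noncentrality parameter: δ = d·√(n/2) = 0.6766 × √(19/2) = 2.0854
Critical value for a two-sided test at α = 0.05: z_{α/2} = 1.960.
Power = Φ(δ − 1.960) + Φ(−δ − 1.960) = Φ(0.125) + Φ(-4.045) = 0.5499 + 0.0000 = 0.5499.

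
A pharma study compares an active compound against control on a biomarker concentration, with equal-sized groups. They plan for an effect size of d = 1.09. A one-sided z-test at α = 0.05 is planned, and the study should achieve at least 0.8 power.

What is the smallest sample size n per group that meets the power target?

n = 11 per group

Set Φ(δ − 1.645) = 0.8; then δ − 1.645 = Φ⁻¹(0.8) = 0.842, giving δ = 2.486.
δ = d·√(n/2) ⇒ n = 2(δ/d)² = 2 × (2.486 / 1.09)² = 10.41.
Rounding up, n = 11 per group.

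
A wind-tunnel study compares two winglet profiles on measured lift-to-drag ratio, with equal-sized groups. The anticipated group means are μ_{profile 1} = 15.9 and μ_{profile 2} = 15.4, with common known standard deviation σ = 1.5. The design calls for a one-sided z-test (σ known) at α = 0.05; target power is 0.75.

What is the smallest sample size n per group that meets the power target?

n = 97 per group

Standardized effect: d = |μ_{profile 1} − μ_{profile 2}| / σ = |15.9 − 15.4| / 1.5 = 0.3333
For power 0.75 need Φ(δ − z_{0.05}) = 0.75, so δ = z_{0.05} + z_{0.25} = 1.645 + 0.674 = 2.319.
δ = d·√(n/2) ⇒ n = 2(δ/d)² = 2 × (2.319 / 0.3333)² = 96.83.
Rounding up, n = 97 per group.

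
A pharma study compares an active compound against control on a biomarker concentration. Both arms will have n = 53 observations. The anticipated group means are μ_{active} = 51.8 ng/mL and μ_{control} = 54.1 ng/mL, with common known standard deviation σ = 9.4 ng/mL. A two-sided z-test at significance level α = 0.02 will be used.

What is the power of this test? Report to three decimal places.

Standardized effect: d = |μ_{active} − μ_{control}| / σ = |51.8 − 54.1| / 9.4 = 0.2447
Noncentrality parameter: δ = d·√(n/2) = 0.2447 × √(53/2) = 1.2596
Two-sided α = 0.02 → critical value z_{0.01} = 2.326.
Power = Φ(δ − 2.326) + Φ(−δ − 2.326) = Φ(-1.067) + Φ(-3.586) = 0.1430 + 0.0002 = 0.1432.

Power ≈ 0.143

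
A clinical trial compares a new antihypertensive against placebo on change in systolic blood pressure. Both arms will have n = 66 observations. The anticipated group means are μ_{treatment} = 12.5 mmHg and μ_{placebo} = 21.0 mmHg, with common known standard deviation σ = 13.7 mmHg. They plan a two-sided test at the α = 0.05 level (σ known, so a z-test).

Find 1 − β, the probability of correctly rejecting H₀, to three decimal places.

Standardized effect: d = |μ_{treatment} − μ_{placebo}| / σ = |12.5 − 21.0| / 13.7 = 0.6204
Noncentrality parameter: δ = d·√(n/2) = 0.6204 × √(66/2) = 3.5641
Two-sided α = 0.05 → critical value z_{0.025} = 1.960.
Power = Φ(δ − 1.960) + Φ(−δ − 1.960) = Φ(1.604) + Φ(-5.524) = 0.9457 + 0.0000 = 0.9457.

Power ≈ 0.946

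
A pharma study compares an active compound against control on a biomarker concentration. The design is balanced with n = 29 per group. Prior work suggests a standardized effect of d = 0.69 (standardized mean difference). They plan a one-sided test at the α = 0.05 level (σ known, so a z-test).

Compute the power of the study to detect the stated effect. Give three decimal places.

Power ≈ 0.837

Noncentrality parameter: δ = d·√(n/2) = 0.69 × √(29/2) = 2.6274
One-sided α = 0.05 → critical value z_{0.05} = 1.645.
Power = P(Z > 1.645 − δ) = Φ(0.983) = 0.8371.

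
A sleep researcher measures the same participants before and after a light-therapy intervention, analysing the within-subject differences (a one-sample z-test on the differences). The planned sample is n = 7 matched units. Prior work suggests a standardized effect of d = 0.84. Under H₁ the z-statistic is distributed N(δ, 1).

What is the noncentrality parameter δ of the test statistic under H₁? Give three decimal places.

δ = d·√n = 0.84 × √7 = 2.2224

δ ≈ 2.222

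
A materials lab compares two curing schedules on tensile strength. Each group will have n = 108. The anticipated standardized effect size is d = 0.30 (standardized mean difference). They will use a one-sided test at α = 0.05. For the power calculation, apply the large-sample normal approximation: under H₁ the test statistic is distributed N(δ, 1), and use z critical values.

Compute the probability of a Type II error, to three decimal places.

β ≈ 0.288

Noncentrality parameter: δ = d·√(n/2) = 0.30 × √(108/2) = 2.2045
Critical value for a one-sided test at α = 0.05: z_α = 1.645.
Power = P(Z > 1.645 − δ) = Φ(0.560) = 0.7122.
Type II error: β = 1 − power = 1 − 0.7122 = 0.2878.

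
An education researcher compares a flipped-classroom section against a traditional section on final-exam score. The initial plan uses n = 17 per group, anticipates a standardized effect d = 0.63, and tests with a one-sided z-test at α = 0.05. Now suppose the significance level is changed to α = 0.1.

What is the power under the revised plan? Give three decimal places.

δ = d·√(n/2) = 0.63 × √(17/2) = 1.8367 (unchanged). New critical value: z_{0.1} = 1.282.
Revised power = Φ(δ − 1.282) = Φ(0.555) = 0.7106.

Power ≈ 0.711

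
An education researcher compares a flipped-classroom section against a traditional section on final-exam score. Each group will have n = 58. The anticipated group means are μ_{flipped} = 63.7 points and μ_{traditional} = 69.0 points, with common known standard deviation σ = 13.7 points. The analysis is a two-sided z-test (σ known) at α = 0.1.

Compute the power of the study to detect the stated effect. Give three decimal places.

Standardized effect: d = |μ_{flipped} − μ_{traditional}| / σ = |63.7 − 69.0| / 13.7 = 0.3869
Noncentrality parameter: δ = d·√(n/2) = 0.3869 × √(58/2) = 2.0833
Two-sided α = 0.1 → critical value z_{0.05} = 1.645.
Power = Φ(δ − 1.645) + Φ(−δ − 1.645) = Φ(0.438) + Φ(-3.728) = 0.6695 + 0.0001 = 0.6696.

Power ≈ 0.670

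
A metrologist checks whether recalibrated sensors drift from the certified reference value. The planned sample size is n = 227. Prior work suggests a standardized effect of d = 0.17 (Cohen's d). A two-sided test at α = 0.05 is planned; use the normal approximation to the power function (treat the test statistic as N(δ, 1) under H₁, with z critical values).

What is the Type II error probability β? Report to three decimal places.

Noncentrality parameter: λ = d·√n = 0.17 × √227 = 2.5613
Critical value for a two-sided test at α = 0.05: z_{α/2} = 1.960.
Power = Φ(λ − 1.960) + Φ(−λ − 1.960) = Φ(0.601) + Φ(-4.521) = 0.7262 + 0.0000 = 0.7262.
Type II error: β = 1 − power = 1 − 0.7262 = 0.2738.

β ≈ 0.274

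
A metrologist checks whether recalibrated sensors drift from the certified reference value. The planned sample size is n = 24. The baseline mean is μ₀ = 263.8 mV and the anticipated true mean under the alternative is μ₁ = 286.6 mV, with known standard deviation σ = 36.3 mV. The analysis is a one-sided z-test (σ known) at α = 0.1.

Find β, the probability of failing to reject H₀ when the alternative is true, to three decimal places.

β ≈ 0.036

Standardized effect: d = |μ₁ − μ₀| / σ = |286.6 − 263.8| / 36.3 = 0.6281
Noncentrality parameter: δ = d·√n = 0.6281 × √24 = 3.0770
Critical value for a one-sided test at α = 0.1: z_α = 1.282.
Power = Φ(δ − 1.282) = Φ(1.795) = 0.9637.
Type II error: β = 1 − power = 1 − 0.9637 = 0.0363.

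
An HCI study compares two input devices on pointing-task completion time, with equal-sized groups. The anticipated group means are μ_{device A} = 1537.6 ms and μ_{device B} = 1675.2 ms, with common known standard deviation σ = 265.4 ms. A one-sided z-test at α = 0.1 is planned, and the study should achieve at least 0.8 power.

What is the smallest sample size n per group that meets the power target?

Standardized effect: d = |μ_{device A} − μ_{device B}| / σ = |1537.6 − 1675.2| / 265.4 = 0.5185
For power 0.8 need Φ(δ − z_{0.1}) = 0.8, so δ = z_{0.1} + z_{0.20} = 1.282 + 0.842 = 2.123.
δ = d·√(n/2) ⇒ n = 2(δ/d)² = 2 × (2.123 / 0.5185)² = 33.54.
Round up to the next whole unit.

n = 34 per group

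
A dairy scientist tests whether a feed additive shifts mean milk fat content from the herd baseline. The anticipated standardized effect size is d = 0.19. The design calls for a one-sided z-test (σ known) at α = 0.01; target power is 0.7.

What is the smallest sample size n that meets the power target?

n = 226

Set Φ(δ − 2.326) = 0.7; then δ − 2.326 = Φ⁻¹(0.7) = 0.524, giving δ = 2.851.
δ = d·√n ⇒ n = (δ/d)² = (2.851 / 0.19)² = 225.12.
Round up to the next whole unit.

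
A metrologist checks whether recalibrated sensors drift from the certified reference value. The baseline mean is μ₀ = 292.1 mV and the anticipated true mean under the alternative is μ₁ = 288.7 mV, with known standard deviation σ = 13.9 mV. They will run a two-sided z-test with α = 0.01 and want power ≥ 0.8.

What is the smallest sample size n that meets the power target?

Standardized effect: d = |μ₁ − μ₀| / σ = |288.7 − 292.1| / 13.9 = 0.2446
For power 0.8 need Φ(δ − z_{0.005}) = 0.8, so δ = z_{0.005} + z_{0.20} = 2.576 + 0.842 = 3.417.
(The Φ(−δ − z_{α/2}) term is vanishingly small for δ > 0 and is dropped in the standard sample-size formula.)
δ = d·√n ⇒ n = (δ/d)² = (3.417 / 0.2446)² = 195.20.
Round up to the next whole unit.

n = 196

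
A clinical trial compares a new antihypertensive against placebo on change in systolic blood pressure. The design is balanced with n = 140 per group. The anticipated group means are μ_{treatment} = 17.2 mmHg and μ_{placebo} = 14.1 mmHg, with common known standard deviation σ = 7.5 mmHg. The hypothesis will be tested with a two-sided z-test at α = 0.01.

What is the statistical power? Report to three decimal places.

Standardized effect: d = |μ_{treatment} − μ_{placebo}| / σ = |17.2 − 14.1| / 7.5 = 0.4133
Noncentrality parameter: δ = d·√(n/2) = 0.4133 × √(140/2) = 3.4582
Critical value for a two-sided test at α = 0.01: z_{α/2} = 2.576.
Power = Φ(δ − 2.576) + Φ(−δ − 2.576) = Φ(0.882) + Φ(-6.034) = 0.8112 + 0.0000 = 0.8112.

Power ≈ 0.811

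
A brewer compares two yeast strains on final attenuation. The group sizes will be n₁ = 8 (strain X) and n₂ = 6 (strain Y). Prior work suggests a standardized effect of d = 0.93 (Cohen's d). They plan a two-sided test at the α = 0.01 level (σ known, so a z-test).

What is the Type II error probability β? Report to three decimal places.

Noncentrality parameter: δ = d / √(1/n₁ + 1/n₂) = 0.93 / √(1/8 + 1/6) = 1.7220
Critical value for a two-sided test at α = 0.01: z_{α/2} = 2.576.
Power = Φ(δ − 2.576) + Φ(−δ − 2.576) = Φ(-0.854) + Φ(-4.298) = 0.1966 + 0.0000 = 0.1966.
Type II error: β = 1 − power = 1 − 0.1966 = 0.8034.

β ≈ 0.803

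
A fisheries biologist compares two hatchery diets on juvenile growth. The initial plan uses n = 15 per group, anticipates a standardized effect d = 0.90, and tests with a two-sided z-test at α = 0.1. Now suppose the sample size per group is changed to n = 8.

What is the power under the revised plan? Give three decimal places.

With n = 8 per group: δ = d·√(n/2) = 0.90 × √(8/2) = 1.8000. Critical value z_{0.05} = 1.645.
Revised power = Φ(δ − 1.645) + Φ(−δ − 1.645) = Φ(0.155) + Φ(-3.445) = 0.5616 + 0.0003 = 0.5619.

Power ≈ 0.562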